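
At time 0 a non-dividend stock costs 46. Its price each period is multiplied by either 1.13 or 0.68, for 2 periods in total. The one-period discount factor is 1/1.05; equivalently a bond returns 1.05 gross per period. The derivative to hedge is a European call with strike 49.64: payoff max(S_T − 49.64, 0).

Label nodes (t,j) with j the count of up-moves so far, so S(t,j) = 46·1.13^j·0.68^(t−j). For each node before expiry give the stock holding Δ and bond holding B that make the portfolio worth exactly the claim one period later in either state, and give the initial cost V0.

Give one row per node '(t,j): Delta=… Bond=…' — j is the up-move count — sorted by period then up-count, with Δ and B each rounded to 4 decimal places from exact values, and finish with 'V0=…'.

(0,0): Delta=0.3441 Bond=-10.2524
(1,0): Delta=0.0000 Bond=0.0000
(1,1): Delta=0.3889 Bond=-13.0926
V0=5.5785

Since d<R<u, set p* = (R−d)/(u−d) = 0.8222; price each node as the discounted p*-expectation of its children.
At expiry t=2: V(2,0)=0.0000, V(2,1)=0.0000, V(2,2)=9.0974
(1,0): S=31.2800. Δ = (V_up−V_dn)/(S_up−S_dn) = (0.0000−0.0000)/(35.3464−21.2704) = 0.0000. V = [p*·0.0000 + (1−p*)·0.0000]/1.05 = 0.0000. B = V − Δ·S = 0.0000.
(1,1): S=51.9800. Δ = (V_up−V_dn)/(S_up−S_dn) = (9.0974−0.0000)/(58.7374−35.3464) = 0.3889. V = [p*·9.0974 + (1−p*)·0.0000]/1.05 = 7.1239. B = V − Δ·S = -13.0926.
(0,0): S=46.0000. Δ = (V_up−V_dn)/(S_up−S_dn) = (7.1239−0.0000)/(51.9800−31.2800) = 0.3441. V = [p*·7.1239 + (1−p*)·0.0000]/1.05 = 5.5785. B = V − Δ·S = -10.2524.
The time-0 hedge costs 5.5785, which is the no-arbitrage price.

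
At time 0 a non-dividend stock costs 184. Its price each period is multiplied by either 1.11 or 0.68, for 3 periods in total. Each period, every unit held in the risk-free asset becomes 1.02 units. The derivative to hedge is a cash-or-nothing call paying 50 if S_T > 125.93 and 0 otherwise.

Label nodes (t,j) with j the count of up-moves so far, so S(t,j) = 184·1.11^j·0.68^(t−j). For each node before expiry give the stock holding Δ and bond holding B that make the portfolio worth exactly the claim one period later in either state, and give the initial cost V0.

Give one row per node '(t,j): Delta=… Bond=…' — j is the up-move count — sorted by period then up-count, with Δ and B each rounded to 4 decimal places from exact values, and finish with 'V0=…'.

No-arbitrage ⇒ martingale measure with p* = (R−d)/(u−d) = 0.7907.
Payoff layer (t=3): V(3,0)=0.0000, V(3,1)=0.0000, V(3,2)=50.0000, V(3,3)=50.0000
Node (2,0) S=85.0816: V=(p*·0.0000+(1−p*)·0.0000)/1.02=0.0000; Δ=(0.0000−0.0000)/(94.4406−57.8555)=0.0000; B=V−Δ·S=0.0000
Node (2,1) S=138.8832: V=(p*·50.0000+(1−p*)·0.0000)/1.02=38.7597; Δ=(50.0000−0.0000)/(154.1604−94.4406)=0.8372; B=V−Δ·S=-77.5194
Node (2,2) S=226.7064: V=(p*·50.0000+(1−p*)·50.0000)/1.02=49.0196; Δ=(50.0000−50.0000)/(251.6441−154.1604)=0.0000; B=V−Δ·S=49.0196
Node (1,0) S=125.1200: V=(p*·38.7597+(1−p*)·0.0000)/1.02=30.0463; Δ=(38.7597−0.0000)/(138.8832−85.0816)=0.7204; B=V−Δ·S=-60.0925
Node (1,1) S=204.2400: V=(p*·49.0196+(1−p*)·38.7597)/1.02=45.9531; Δ=(49.0196−38.7597)/(226.7064−138.8832)=0.1168; B=V−Δ·S=22.0928
Node (0,0) S=184.0000: V=(p*·45.9531+(1−p*)·30.0463)/1.02=41.7880; Δ=(45.9531−30.0463)/(204.2400−125.1200)=0.2010; B=V−Δ·S=4.7953
Check: Δ(0,0)·S0 + B(0,0) = 41.7880 = V0.

(0,0): Delta=0.2010 Bond=4.7953
(1,0): Delta=0.7204 Bond=-60.0925
(1,1): Delta=0.1168 Bond=22.0928
(2,0): Delta=0.0000 Bond=0.0000
(2,1): Delta=0.8372 Bond=-77.5194
(2,2): Delta=0.0000 Bond=49.0196
V0=41.7880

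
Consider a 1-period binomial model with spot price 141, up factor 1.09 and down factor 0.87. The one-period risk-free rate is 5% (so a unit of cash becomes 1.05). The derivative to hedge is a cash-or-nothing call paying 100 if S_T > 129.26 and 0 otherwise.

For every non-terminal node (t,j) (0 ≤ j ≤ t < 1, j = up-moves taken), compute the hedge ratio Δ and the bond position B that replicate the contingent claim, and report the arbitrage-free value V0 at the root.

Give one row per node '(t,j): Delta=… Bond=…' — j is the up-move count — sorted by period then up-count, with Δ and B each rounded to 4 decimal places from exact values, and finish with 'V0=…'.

No-arbitrage ⇒ martingale measure with p* = (R−d)/(u−d) = 0.8182.
Terminal values V(1,·): V(1,0)=0.0000, V(1,1)=100.0000
  t=0,j=0: stock 141.0000 → up 153.6900 (V=100.0000), down 122.6700 (V=0.0000). Price 77.9221; hedge Δ=3.2237, bond B=-376.6234.
Self-financing check: at every node Δ·S+B equals the discounted successor values.

(0,0): Delta=3.2237 Bond=-376.6234
V0=77.9221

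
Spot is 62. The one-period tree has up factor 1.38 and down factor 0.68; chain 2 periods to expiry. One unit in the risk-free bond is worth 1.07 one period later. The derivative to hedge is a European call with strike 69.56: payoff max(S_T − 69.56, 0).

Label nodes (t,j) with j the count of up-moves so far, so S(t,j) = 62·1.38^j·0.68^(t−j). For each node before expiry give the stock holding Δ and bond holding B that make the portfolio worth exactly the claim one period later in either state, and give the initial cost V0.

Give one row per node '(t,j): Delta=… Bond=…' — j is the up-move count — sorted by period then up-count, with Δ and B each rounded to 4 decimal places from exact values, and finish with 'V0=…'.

No-arbitrage ⇒ martingale measure with p* = (R−d)/(u−d) = 0.5571.
At expiry t=2: V(2,0)=0.0000, V(2,1)=0.0000, V(2,2)=48.5128
Node (1,0) S=42.1600: V=(p*·0.0000+(1−p*)·0.0000)/1.07=0.0000; Δ=(0.0000−0.0000)/(58.1808−28.6688)=0.0000; B=V−Δ·S=0.0000
Node (1,1) S=85.5600: V=(p*·48.5128+(1−p*)·0.0000)/1.07=25.2603; Δ=(48.5128−0.0000)/(118.0728−58.1808)=0.8100; B=V−Δ·S=-44.0437
Node (0,0) S=62.0000: V=(p*·25.2603+(1−p*)·0.0000)/1.07=13.1529; Δ=(25.2603−0.0000)/(85.5600−42.1600)=0.5820; B=V−Δ·S=-22.9333
Self-financing check: at every node Δ·S+B equals the discounted successor values.

(0,0): Delta=0.5820 Bond=-22.9333
(1,0): Delta=0.0000 Bond=0.0000
(1,1): Delta=0.8100 Bond=-44.0437
V0=13.1529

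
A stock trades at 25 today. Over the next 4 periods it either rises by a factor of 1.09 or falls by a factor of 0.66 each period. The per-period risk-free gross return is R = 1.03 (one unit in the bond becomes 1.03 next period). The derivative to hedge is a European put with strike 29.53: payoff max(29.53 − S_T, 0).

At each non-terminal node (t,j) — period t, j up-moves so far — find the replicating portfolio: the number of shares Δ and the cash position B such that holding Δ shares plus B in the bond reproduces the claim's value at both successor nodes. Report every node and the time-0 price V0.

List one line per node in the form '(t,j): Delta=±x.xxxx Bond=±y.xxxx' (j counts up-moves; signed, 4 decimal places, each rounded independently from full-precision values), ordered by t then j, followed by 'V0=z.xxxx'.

No-arbitrage ⇒ martingale measure with p* = (R−d)/(u−d) = 0.8605.
At expiry t=4: V(4,0)=24.7863, V(4,1)=21.6957, V(4,2)=16.5916, V(4,3)=8.1620, V(4,4)=0.0000
(3,0): S=7.1874. Δ = (V_up−V_dn)/(S_up−S_dn) = (21.6957−24.7863)/(7.8343−4.7437) = -1.0000. V = [p*·21.6957 + (1−p*)·24.7863]/1.03 = 21.4825. B = V − Δ·S = 28.6699.
(3,1): S=11.8701. Δ = (V_up−V_dn)/(S_up−S_dn) = (16.5916−21.6957)/(12.9384−7.8343) = -1.0000. V = [p*·16.5916 + (1−p*)·21.6957]/1.03 = 16.7998. B = V − Δ·S = 28.6699.
(3,2): S=19.6037. Δ = (V_up−V_dn)/(S_up−S_dn) = (8.1620−16.5916)/(21.3680−12.9384) = -1.0000. V = [p*·8.1620 + (1−p*)·16.5916]/1.03 = 9.0663. B = V − Δ·S = 28.6699.
(3,3): S=32.3757. Δ = (V_up−V_dn)/(S_up−S_dn) = (0.0000−8.1620)/(35.2895−21.3680) = -0.5863. V = [p*·0.0000 + (1−p*)·8.1620]/1.03 = 1.1057. B = V − Δ·S = 20.0872.
(2,0): S=10.8900. Δ = (V_up−V_dn)/(S_up−S_dn) = (16.7998−21.4825)/(11.8701−7.1874) = -1.0000. V = [p*·16.7998 + (1−p*)·21.4825]/1.03 = 16.9449. B = V − Δ·S = 27.8349.
(2,1): S=17.9850. Δ = (V_up−V_dn)/(S_up−S_dn) = (9.0663−16.7998)/(19.6037−11.8701) = -1.0000. V = [p*·9.0663 + (1−p*)·16.7998]/1.03 = 9.8499. B = V − Δ·S = 27.8349.
(2,2): S=29.7025. Δ = (V_up−V_dn)/(S_up−S_dn) = (1.1057−9.0663)/(32.3757−19.6037) = -0.6233. V = [p*·1.1057 + (1−p*)·9.0663]/1.03 = 2.1519. B = V − Δ·S = 20.6648.
(1,0): S=16.5000. Δ = (V_up−V_dn)/(S_up−S_dn) = (9.8499−16.9449)/(17.9850−10.8900) = -1.0000. V = [p*·9.8499 + (1−p*)·16.9449]/1.03 = 10.5241. B = V − Δ·S = 27.0241.
(1,1): S=27.2500. Δ = (V_up−V_dn)/(S_up−S_dn) = (2.1519−9.8499)/(29.7025−17.9850) = -0.6570. V = [p*·2.1519 + (1−p*)·9.8499]/1.03 = 3.1321. B = V − Δ·S = 21.0343.
(0,0): S=25.0000. Δ = (V_up−V_dn)/(S_up−S_dn) = (3.1321−10.5241)/(27.2500−16.5000) = -0.6876. V = [p*·3.1321 + (1−p*)·10.5241]/1.03 = 4.0423. B = V − Δ·S = 21.2331.
Check: Δ(0,0)·S0 + B(0,0) = 4.0423 = V0.

(0,0): Delta=-0.6876 Bond=21.2331
(1,0): Delta=-1.0000 Bond=27.0241
(1,1): Delta=-0.6570 Bond=21.0343
(2,0): Delta=-1.0000 Bond=27.8349
(2,1): Delta=-1.0000 Bond=27.8349
(2,2): Delta=-0.6233 Bond=20.6648
(3,0): Delta=-1.0000 Bond=28.6699
(3,1): Delta=-1.0000 Bond=28.6699
(3,2): Delta=-1.0000 Bond=28.6699
(3,3): Delta=-0.5863 Bond=20.0872
V0=4.0423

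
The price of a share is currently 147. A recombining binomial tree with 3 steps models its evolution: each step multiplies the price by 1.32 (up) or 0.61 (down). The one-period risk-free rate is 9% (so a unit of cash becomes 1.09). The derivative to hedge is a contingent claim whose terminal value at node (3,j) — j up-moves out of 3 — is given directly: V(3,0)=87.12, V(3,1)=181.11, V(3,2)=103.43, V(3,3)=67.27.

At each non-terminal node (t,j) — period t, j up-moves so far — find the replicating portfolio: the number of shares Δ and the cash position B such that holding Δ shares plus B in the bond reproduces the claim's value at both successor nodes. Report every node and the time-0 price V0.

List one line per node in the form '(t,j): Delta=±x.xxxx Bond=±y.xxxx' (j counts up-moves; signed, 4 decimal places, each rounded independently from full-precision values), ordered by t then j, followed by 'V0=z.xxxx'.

(0,0): Delta=-0.3281 Bond=131.8120
(1,0): Delta=-0.3180 Bond=142.7682
(1,1): Delta=-0.3304 Bond=144.1097
(2,0): Delta=2.4202 Bond=5.8422
(2,1): Delta=-0.9243 Bond=227.3845
(2,2): Delta=-0.1988 Bond=123.3918
V0=83.5776

Risk-neutral probability p* = (R−d)/(u−d) = (1.09−0.61)/(1.32−0.61) = 0.6761.
Payoff layer (t=3): V(3,0)=87.1200, V(3,1)=181.1100, V(3,2)=103.4300, V(3,3)=67.2700
Node (2,0) S=54.6987: V=(p*·181.1100+(1−p*)·87.1200)/1.09=138.2225; Δ=(181.1100−87.1200)/(72.2023−33.3662)=2.4202; B=V−Δ·S=5.8422
Node (2,1) S=118.3644: V=(p*·103.4300+(1−p*)·181.1100)/1.09=117.9761; Δ=(103.4300−181.1100)/(156.2410−72.2023)=-0.9243; B=V−Δ·S=227.3845
Node (2,2) S=256.1328: V=(p*·67.2700+(1−p*)·103.4300)/1.09=72.4622; Δ=(67.2700−103.4300)/(338.0953−156.2410)=-0.1988; B=V−Δ·S=123.3918
Node (1,0) S=89.6700: V=(p*·117.9761+(1−p*)·138.2225)/1.09=114.2521; Δ=(117.9761−138.2225)/(118.3644−54.6987)=-0.3180; B=V−Δ·S=142.7682
Node (1,1) S=194.0400: V=(p*·72.4622+(1−p*)·117.9761)/1.09=80.0056; Δ=(72.4622−117.9761)/(256.1328−118.3644)=-0.3304; B=V−Δ·S=144.1097
Node (0,0) S=147.0000: V=(p*·80.0056+(1−p*)·114.2521)/1.09=83.5776; Δ=(80.0056−114.2521)/(194.0400−89.6700)=-0.3281; B=V−Δ·S=131.8120
Check: Δ(0,0)·S0 + B(0,0) = 83.5776 = V0.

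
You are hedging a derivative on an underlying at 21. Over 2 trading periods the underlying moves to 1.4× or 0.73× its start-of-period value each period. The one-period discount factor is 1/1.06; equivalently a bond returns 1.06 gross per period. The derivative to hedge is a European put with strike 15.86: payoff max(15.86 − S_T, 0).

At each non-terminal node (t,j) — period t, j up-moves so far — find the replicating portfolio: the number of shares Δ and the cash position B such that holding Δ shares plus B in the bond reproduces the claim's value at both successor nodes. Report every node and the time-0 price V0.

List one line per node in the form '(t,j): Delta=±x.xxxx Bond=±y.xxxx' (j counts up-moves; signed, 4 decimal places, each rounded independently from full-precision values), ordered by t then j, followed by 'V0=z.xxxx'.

(0,0): Delta=-0.1589 Bond=4.4063
(1,0): Delta=-0.4546 Bond=9.2041
(1,1): Delta=0.0000 Bond=0.0000
V0=1.0701

No-arbitrage ⇒ martingale measure with p* = (R−d)/(u−d) = 0.4925.
At expiry t=2: V(2,0)=4.6691, V(2,1)=0.0000, V(2,2)=0.0000
(1,0): S=15.3300. Δ = (V_up−V_dn)/(S_up−S_dn) = (0.0000−4.6691)/(21.4620−11.1909) = -0.4546. V = [p*·0.0000 + (1−p*)·4.6691]/1.06 = 2.2353. B = V − Δ·S = 9.2041.
(1,1): S=29.4000. Δ = (V_up−V_dn)/(S_up−S_dn) = (0.0000−0.0000)/(41.1600−21.4620) = 0.0000. V = [p*·0.0000 + (1−p*)·0.0000]/1.06 = 0.0000. B = V − Δ·S = 0.0000.
(0,0): S=21.0000. Δ = (V_up−V_dn)/(S_up−S_dn) = (0.0000−2.2353)/(29.4000−15.3300) = -0.1589. V = [p*·0.0000 + (1−p*)·2.2353]/1.06 = 1.0701. B = V − Δ·S = 4.4063.
Root portfolio cost Δ·21+B reproduces V0=1.0701.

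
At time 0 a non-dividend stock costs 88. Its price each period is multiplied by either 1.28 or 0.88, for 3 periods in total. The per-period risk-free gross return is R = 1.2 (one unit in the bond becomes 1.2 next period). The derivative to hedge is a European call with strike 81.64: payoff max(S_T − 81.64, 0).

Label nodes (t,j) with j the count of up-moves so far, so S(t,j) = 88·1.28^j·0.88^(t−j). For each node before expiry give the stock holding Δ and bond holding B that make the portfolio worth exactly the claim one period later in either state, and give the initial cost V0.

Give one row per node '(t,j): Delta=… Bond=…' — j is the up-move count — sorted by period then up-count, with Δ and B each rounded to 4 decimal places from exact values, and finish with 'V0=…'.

Under the risk-neutral measure, an up-move has probability p* = (R−d)/(u−d) = 0.8000 and values discount at R = 1.2.
At expiry t=3: V(3,0)=0.0000, V(3,1)=5.5884, V(3,2)=45.2377, V(3,3)=102.9094
  t=2,j=0: stock 68.1472 → up 87.2284 (V=5.5884), down 59.9695 (V=0.0000). Price 3.7256; hedge Δ=0.2050, bond B=-10.2454.
  t=2,j=1: stock 99.1232 → up 126.8777 (V=45.2377), down 87.2284 (V=5.5884). Price 31.0899; hedge Δ=1.0000, bond B=-68.0333.
  t=2,j=2: stock 144.1792 → up 184.5494 (V=102.9094), down 126.8777 (V=45.2377). Price 76.1459; hedge Δ=1.0000, bond B=-68.0333.
  t=1,j=0: stock 77.4400 → up 99.1232 (V=31.0899), down 68.1472 (V=3.7256). Price 21.3475; hedge Δ=0.8834, bond B=-47.0631.
  t=1,j=1: stock 112.6400 → up 144.1792 (V=76.1459), down 99.1232 (V=31.0899). Price 55.9456; hedge Δ=1.0000, bond B=-56.6944.
  t=0,j=0: stock 88.0000 → up 112.6400 (V=55.9456), down 77.4400 (V=21.3475). Price 40.8550; hedge Δ=0.9829, bond B=-45.6402.
Root portfolio cost Δ·88+B reproduces V0=40.8550.

(0,0): Delta=0.9829 Bond=-45.6402
(1,0): Delta=0.8834 Bond=-47.0631
(1,1): Delta=1.0000 Bond=-56.6944
(2,0): Delta=0.2050 Bond=-10.2454
(2,1): Delta=1.0000 Bond=-68.0333
(2,2): Delta=1.0000 Bond=-68.0333
V0=40.8550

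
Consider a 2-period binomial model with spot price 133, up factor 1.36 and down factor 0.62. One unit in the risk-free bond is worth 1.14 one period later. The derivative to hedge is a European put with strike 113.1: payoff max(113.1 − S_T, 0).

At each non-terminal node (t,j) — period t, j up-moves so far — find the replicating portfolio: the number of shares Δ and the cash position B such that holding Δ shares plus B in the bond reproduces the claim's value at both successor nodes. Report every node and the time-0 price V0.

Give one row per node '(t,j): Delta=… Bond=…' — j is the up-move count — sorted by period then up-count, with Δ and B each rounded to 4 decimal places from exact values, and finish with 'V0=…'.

(0,0): Delta=-0.1677 Bond=26.8212
(1,0): Delta=-1.0000 Bond=99.2105
(1,1): Delta=-0.0071 Bond=1.5386
V0=4.5217

Under the risk-neutral measure, an up-move has probability p* = (R−d)/(u−d) = 0.7027 and values discount at R = 1.14.
At expiry t=2: V(2,0)=61.9748, V(2,1)=0.9544, V(2,2)=0.0000
(1,0): S=82.4600. Δ = (V_up−V_dn)/(S_up−S_dn) = (0.9544−61.9748)/(112.1456−51.1252) = -1.0000. V = [p*·0.9544 + (1−p*)·61.9748]/1.14 = 16.7505. B = V − Δ·S = 99.2105.
(1,1): S=180.8800. Δ = (V_up−V_dn)/(S_up−S_dn) = (0.0000−0.9544)/(245.9968−112.1456) = -0.0071. V = [p*·0.0000 + (1−p*)·0.9544]/1.14 = 0.2489. B = V − Δ·S = 1.5386.
(0,0): S=133.0000. Δ = (V_up−V_dn)/(S_up−S_dn) = (0.2489−16.7505)/(180.8800−82.4600) = -0.1677. V = [p*·0.2489 + (1−p*)·16.7505]/1.14 = 4.5217. B = V − Δ·S = 26.8212.
Check: Δ(0,0)·S0 + B(0,0) = 4.5217 = V0.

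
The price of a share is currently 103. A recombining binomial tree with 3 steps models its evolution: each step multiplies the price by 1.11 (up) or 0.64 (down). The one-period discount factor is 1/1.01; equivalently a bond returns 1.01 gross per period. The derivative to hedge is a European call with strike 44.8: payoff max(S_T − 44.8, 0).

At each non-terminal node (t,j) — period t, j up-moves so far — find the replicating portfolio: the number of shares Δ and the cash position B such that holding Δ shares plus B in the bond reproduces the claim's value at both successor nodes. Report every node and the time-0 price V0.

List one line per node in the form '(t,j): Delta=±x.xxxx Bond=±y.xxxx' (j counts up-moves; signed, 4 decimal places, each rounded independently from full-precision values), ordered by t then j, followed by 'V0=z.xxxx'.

Since d<R<u, set p* = (R−d)/(u−d) = 0.7872; price each node as the discounted p*-expectation of its children.
Payoff layer (t=3): V(3,0)=0.0000, V(3,1)=2.0296, V(3,2)=36.4200, V(3,3)=96.0660
(2,0): S=42.1888. Δ = (V_up−V_dn)/(S_up−S_dn) = (2.0296−0.0000)/(46.8296−27.0008) = 0.1024. V = [p*·2.0296 + (1−p*)·0.0000]/1.01 = 1.5819. B = V − Δ·S = -2.7363.
(2,1): S=73.1712. Δ = (V_up−V_dn)/(S_up−S_dn) = (36.4200−2.0296)/(81.2200−46.8296) = 1.0000. V = [p*·36.4200 + (1−p*)·2.0296]/1.01 = 28.8148. B = V − Δ·S = -44.3564.
(2,2): S=126.9063. Δ = (V_up−V_dn)/(S_up−S_dn) = (96.0660−36.4200)/(140.8660−81.2200) = 1.0000. V = [p*·96.0660 + (1−p*)·36.4200]/1.01 = 82.5499. B = V − Δ·S = -44.3564.
(1,0): S=65.9200. Δ = (V_up−V_dn)/(S_up−S_dn) = (28.8148−1.5819)/(73.1712−42.1888) = 0.8790. V = [p*·28.8148 + (1−p*)·1.5819]/1.01 = 22.7926. B = V − Δ·S = -35.1496.
(1,1): S=114.3300. Δ = (V_up−V_dn)/(S_up−S_dn) = (82.5499−28.8148)/(126.9063−73.1712) = 1.0000. V = [p*·82.5499 + (1−p*)·28.8148]/1.01 = 70.4127. B = V − Δ·S = -43.9173.
(0,0): S=103.0000. Δ = (V_up−V_dn)/(S_up−S_dn) = (70.4127−22.7926)/(114.3300−65.9200) = 0.9837. V = [p*·70.4127 + (1−p*)·22.7926]/1.01 = 59.6840. B = V − Δ·S = -41.6354.
Root portfolio cost Δ·103+B reproduces V0=59.6840.

(0,0): Delta=0.9837 Bond=-41.6354
(1,0): Delta=0.8790 Bond=-35.1496
(1,1): Delta=1.0000 Bond=-43.9173
(2,0): Delta=0.1024 Bond=-2.7363
(2,1): Delta=1.0000 Bond=-44.3564
(2,2): Delta=1.0000 Bond=-44.3564
V0=59.6840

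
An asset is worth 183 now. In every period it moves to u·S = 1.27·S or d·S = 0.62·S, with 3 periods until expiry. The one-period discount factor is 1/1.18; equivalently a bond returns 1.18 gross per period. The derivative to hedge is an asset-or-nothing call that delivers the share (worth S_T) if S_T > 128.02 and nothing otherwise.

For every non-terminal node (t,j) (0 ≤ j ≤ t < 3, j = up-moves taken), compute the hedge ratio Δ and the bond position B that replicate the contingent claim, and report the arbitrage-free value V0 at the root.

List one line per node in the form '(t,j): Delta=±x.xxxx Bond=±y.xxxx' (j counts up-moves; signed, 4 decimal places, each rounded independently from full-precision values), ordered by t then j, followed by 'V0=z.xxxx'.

(0,0): Delta=1.1234 Bond=-25.3464
(1,0): Delta=1.8117 Bond=-108.0038
(1,1): Delta=1.0694 Bond=-17.3578
(2,0): Delta=0.0000 Bond=0.0000
(2,1): Delta=1.9538 Bond=-147.9267
(2,2): Delta=1.0000 Bond=0.0000
V0=180.2352

Since d<R<u, set p* = (R−d)/(u−d) = 0.8615; price each node as the discounted p*-expectation of its children.
Payoff layer (t=3): V(3,0)=0.0000, V(3,1)=0.0000, V(3,2)=182.9996, V(3,3)=374.8541
Node (2,0) S=70.3452: V=(p*·0.0000+(1−p*)·0.0000)/1.18=0.0000; Δ=(0.0000−0.0000)/(89.3384−43.6140)=0.0000; B=V−Δ·S=0.0000
Node (2,1) S=144.0942: V=(p*·182.9996+(1−p*)·0.0000)/1.18=133.6112; Δ=(182.9996−0.0000)/(182.9996−89.3384)=1.9538; B=V−Δ·S=-147.9267
Node (2,2) S=295.1607: V=(p*·374.8541+(1−p*)·182.9996)/1.18=295.1607; Δ=(374.8541−182.9996)/(374.8541−182.9996)=1.0000; B=V−Δ·S=0.0000
Node (1,0) S=113.4600: V=(p*·133.6112+(1−p*)·0.0000)/1.18=97.5519; Δ=(133.6112−0.0000)/(144.0942−70.3452)=1.8117; B=V−Δ·S=-108.0038
Node (1,1) S=232.4100: V=(p*·295.1607+(1−p*)·133.6112)/1.18=231.1799; Δ=(295.1607−133.6112)/(295.1607−144.0942)=1.0694; B=V−Δ·S=-17.3578
Node (0,0) S=183.0000: V=(p*·231.1799+(1−p*)·97.5519)/1.18=180.2352; Δ=(231.1799−97.5519)/(232.4100−113.4600)=1.1234; B=V−Δ·S=-25.3464
Self-financing check: at every node Δ·S+B equals the discounted successor values.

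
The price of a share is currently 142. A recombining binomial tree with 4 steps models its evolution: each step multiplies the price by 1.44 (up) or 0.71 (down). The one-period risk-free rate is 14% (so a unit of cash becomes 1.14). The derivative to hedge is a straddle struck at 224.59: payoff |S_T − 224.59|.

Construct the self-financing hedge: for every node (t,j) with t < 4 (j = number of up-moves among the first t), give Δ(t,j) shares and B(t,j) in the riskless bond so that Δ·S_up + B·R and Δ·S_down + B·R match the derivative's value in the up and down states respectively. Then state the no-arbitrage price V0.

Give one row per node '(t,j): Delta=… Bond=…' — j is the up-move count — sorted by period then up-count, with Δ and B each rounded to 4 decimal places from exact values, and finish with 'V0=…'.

Since d<R<u, set p* = (R−d)/(u−d) = 0.5890; price each node as the discounted p*-expectation of its children.
Payoff layer (t=4): V(4,0)=188.5054, V(4,1)=151.4044, V(4,2)=76.1572, V(4,3)=76.4569, V(4,4)=385.9840
  t=3,j=0: stock 50.8234 → up 73.1856 (V=151.4044), down 36.0846 (V=188.5054). Price 146.1854; hedge Δ=-1.0000, bond B=197.0088.
  t=3,j=1: stock 103.0784 → up 148.4328 (V=76.1572), down 73.1856 (V=151.4044). Price 93.9304; hedge Δ=-1.0000, bond B=197.0088.
  t=3,j=2: stock 209.0604 → up 301.0469 (V=76.4569), down 148.4328 (V=76.1572). Price 66.9594; hedge Δ=0.0020, bond B=66.5488.
  t=3,j=3: stock 424.0097 → up 610.5740 (V=385.9840), down 301.0469 (V=76.4569). Price 227.0010; hedge Δ=1.0000, bond B=-197.0088.
  t=2,j=0: stock 71.5822 → up 103.0784 (V=93.9304), down 50.8234 (V=146.1854). Price 101.2325; hedge Δ=-1.0000, bond B=172.8147.
  t=2,j=1: stock 145.1808 → up 209.0604 (V=66.9594), down 103.0784 (V=93.9304). Price 68.4591; hedge Δ=-0.2545, bond B=105.4057.
  t=2,j=2: stock 294.4512 → up 424.0097 (V=227.0010), down 209.0604 (V=66.9594). Price 141.4302; hedge Δ=0.7446, bond B=-77.8048.
  t=1,j=0: stock 100.8200 → up 145.1808 (V=68.4591), down 71.5822 (V=101.2325). Price 71.8663; hedge Δ=-0.4453, bond B=116.7614.
  t=1,j=1: stock 204.4800 → up 294.4512 (V=141.4302), down 145.1808 (V=68.4591). Price 97.7562; hedge Δ=0.4889, bond B=-2.2042.
  t=0,j=0: stock 142.0000 → up 204.4800 (V=97.7562), down 100.8200 (V=71.8663). Price 76.4180; hedge Δ=0.2498, bond B=40.9524.
Root portfolio cost Δ·142+B reproduces V0=76.4180.

(0,0): Delta=0.2498 Bond=40.9524
(1,0): Delta=-0.4453 Bond=116.7614
(1,1): Delta=0.4889 Bond=-2.2042
(2,0): Delta=-1.0000 Bond=172.8147
(2,1): Delta=-0.2545 Bond=105.4057
(2,2): Delta=0.7446 Bond=-77.8048
(3,0): Delta=-1.0000 Bond=197.0088
(3,1): Delta=-1.0000 Bond=197.0088
(3,2): Delta=0.0020 Bond=66.5488
(3,3): Delta=1.0000 Bond=-197.0088
V0=76.4180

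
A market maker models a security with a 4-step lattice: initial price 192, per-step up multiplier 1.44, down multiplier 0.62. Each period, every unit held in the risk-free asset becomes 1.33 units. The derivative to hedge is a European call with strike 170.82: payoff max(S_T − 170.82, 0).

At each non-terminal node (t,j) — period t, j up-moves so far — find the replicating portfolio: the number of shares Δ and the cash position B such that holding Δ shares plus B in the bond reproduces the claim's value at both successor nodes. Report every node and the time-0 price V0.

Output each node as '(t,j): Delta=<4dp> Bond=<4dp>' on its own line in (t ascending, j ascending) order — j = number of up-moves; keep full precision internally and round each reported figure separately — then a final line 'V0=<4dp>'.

Under the risk-neutral measure, an up-move has probability p* = (R−d)/(u−d) = 0.8659 and values discount at R = 1.33.
Payoff layer (t=4): V(4,0)=0.0000, V(4,1)=0.0000, V(4,2)=0.0000, V(4,3)=184.6315, V(4,4)=654.7449
  t=3,j=0: stock 45.7590 → up 65.8929 (V=0.0000), down 28.3706 (V=0.0000). Price 0.0000; hedge Δ=0.0000, bond B=0.0000.
  t=3,j=1: stock 106.2789 → up 153.0416 (V=0.0000), down 65.8929 (V=0.0000). Price 0.0000; hedge Δ=0.0000, bond B=0.0000.
  t=3,j=2: stock 246.8413 → up 355.4515 (V=184.6315), down 153.0416 (V=0.0000). Price 120.1984; hedge Δ=0.9122, bond B=-104.9620.
  t=3,j=3: stock 573.3089 → up 825.5649 (V=654.7449), down 355.4515 (V=184.6315). Price 444.8728; hedge Δ=1.0000, bond B=-128.4361.
  t=2,j=0: stock 73.8048 → up 106.2789 (V=0.0000), down 45.7590 (V=0.0000). Price 0.0000; hedge Δ=0.0000, bond B=0.0000.
  t=2,j=1: stock 171.4176 → up 246.8413 (V=120.1984), down 106.2789 (V=0.0000). Price 78.2513; hedge Δ=0.8551, bond B=-68.3321.
  t=2,j=2: stock 398.1312 → up 573.3089 (V=444.8728), down 246.8413 (V=120.1984). Price 301.7436; hedge Δ=0.9945, bond B=-94.2008.
  t=1,j=0: stock 119.0400 → up 171.4176 (V=78.2513), down 73.8048 (V=0.0000). Price 50.9430; hedge Δ=0.8017, bond B=-44.4854.
  t=1,j=1: stock 276.4800 → up 398.1312 (V=301.7436), down 171.4176 (V=78.2513). Price 204.3330; hedge Δ=0.9858, bond B=-68.2185.
  t=0,j=0: stock 192.0000 → up 276.4800 (V=204.3330), down 119.0400 (V=50.9430). Price 138.1626; hedge Δ=0.9743, bond B=-48.8984.
Check: Δ(0,0)·S0 + B(0,0) = 138.1626 = V0.

(0,0): Delta=0.9743 Bond=-48.8984
(1,0): Delta=0.8017 Bond=-44.4854
(1,1): Delta=0.9858 Bond=-68.2185
(2,0): Delta=0.0000 Bond=0.0000
(2,1): Delta=0.8551 Bond=-68.3321
(2,2): Delta=0.9945 Bond=-94.2008
(3,0): Delta=0.0000 Bond=0.0000
(3,1): Delta=0.0000 Bond=0.0000
(3,2): Delta=0.9122 Bond=-104.9620
(3,3): Delta=1.0000 Bond=-128.4361
V0=138.1626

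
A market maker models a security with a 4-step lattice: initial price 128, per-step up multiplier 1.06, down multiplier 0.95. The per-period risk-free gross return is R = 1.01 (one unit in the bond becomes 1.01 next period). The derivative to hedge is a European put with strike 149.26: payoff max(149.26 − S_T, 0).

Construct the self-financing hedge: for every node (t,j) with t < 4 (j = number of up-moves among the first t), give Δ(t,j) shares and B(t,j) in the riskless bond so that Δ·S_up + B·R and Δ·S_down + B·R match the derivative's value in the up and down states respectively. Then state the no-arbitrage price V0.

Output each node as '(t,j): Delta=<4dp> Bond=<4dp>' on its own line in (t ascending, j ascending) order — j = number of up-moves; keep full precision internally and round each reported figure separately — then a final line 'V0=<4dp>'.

The replicating-portfolio and risk-neutral prices coincide; use p* = (1.01−0.95)/(1.06−0.95) = 0.5455 for the latter.
Payoff layer (t=4): V(4,0)=45.0032, V(4,1)=32.9314, V(4,2)=19.4617, V(4,3)=4.4325, V(4,4)=0.0000
(3,0): S=109.7440. Δ = (V_up−V_dn)/(S_up−S_dn) = (32.9314−45.0032)/(116.3286−104.2568) = -1.0000. V = [p*·32.9314 + (1−p*)·45.0032]/1.01 = 38.0382. B = V − Δ·S = 147.7822.
(3,1): S=122.4512. Δ = (V_up−V_dn)/(S_up−S_dn) = (19.4617−32.9314)/(129.7983−116.3286) = -1.0000. V = [p*·19.4617 + (1−p*)·32.9314]/1.01 = 25.3310. B = V − Δ·S = 147.7822.
(3,2): S=136.6298. Δ = (V_up−V_dn)/(S_up−S_dn) = (4.4325−19.4617)/(144.8275−129.7983) = -1.0000. V = [p*·4.4325 + (1−p*)·19.4617]/1.01 = 11.1524. B = V − Δ·S = 147.7822.
(3,3): S=152.4500. Δ = (V_up−V_dn)/(S_up−S_dn) = (0.0000−4.4325)/(161.5971−144.8275) = -0.2643. V = [p*·0.0000 + (1−p*)·4.4325]/1.01 = 1.9948. B = V − Δ·S = 42.2898.
(2,0): S=115.5200. Δ = (V_up−V_dn)/(S_up−S_dn) = (25.3310−38.0382)/(122.4512−109.7440) = -1.0000. V = [p*·25.3310 + (1−p*)·38.0382]/1.01 = 30.7990. B = V − Δ·S = 146.3190.
(2,1): S=128.8960. Δ = (V_up−V_dn)/(S_up−S_dn) = (11.1524−25.3310)/(136.6298−122.4512) = -1.0000. V = [p*·11.1524 + (1−p*)·25.3310]/1.01 = 17.4230. B = V − Δ·S = 146.3190.
(2,2): S=143.8208. Δ = (V_up−V_dn)/(S_up−S_dn) = (1.9948−11.1524)/(152.4500−136.6298) = -0.5789. V = [p*·1.9948 + (1−p*)·11.1524]/1.01 = 6.0964. B = V − Δ·S = 89.3474.
(1,0): S=121.6000. Δ = (V_up−V_dn)/(S_up−S_dn) = (17.4230−30.7990)/(128.8960−115.5200) = -1.0000. V = [p*·17.4230 + (1−p*)·30.7990]/1.01 = 23.2703. B = V − Δ·S = 144.8703.
(1,1): S=135.6800. Δ = (V_up−V_dn)/(S_up−S_dn) = (6.0964−17.4230)/(143.8208−128.8960) = -0.7589. V = [p*·6.0964 + (1−p*)·17.4230]/1.01 = 11.1335. B = V − Δ·S = 114.1026.
(0,0): S=128.0000. Δ = (V_up−V_dn)/(S_up−S_dn) = (11.1335−23.2703)/(135.6800−121.6000) = -0.8620. V = [p*·11.1335 + (1−p*)·23.2703]/1.01 = 16.4854. B = V − Δ·S = 126.8197.
Check: Δ(0,0)·S0 + B(0,0) = 16.4854 = V0.

(0,0): Delta=-0.8620 Bond=126.8197
(1,0): Delta=-1.0000 Bond=144.8703
(1,1): Delta=-0.7589 Bond=114.1026
(2,0): Delta=-1.0000 Bond=146.3190
(2,1): Delta=-1.0000 Bond=146.3190
(2,2): Delta=-0.5789 Bond=89.3474
(3,0): Delta=-1.0000 Bond=147.7822
(3,1): Delta=-1.0000 Bond=147.7822
(3,2): Delta=-1.0000 Bond=147.7822
(3,3): Delta=-0.2643 Bond=42.2898
V0=16.4854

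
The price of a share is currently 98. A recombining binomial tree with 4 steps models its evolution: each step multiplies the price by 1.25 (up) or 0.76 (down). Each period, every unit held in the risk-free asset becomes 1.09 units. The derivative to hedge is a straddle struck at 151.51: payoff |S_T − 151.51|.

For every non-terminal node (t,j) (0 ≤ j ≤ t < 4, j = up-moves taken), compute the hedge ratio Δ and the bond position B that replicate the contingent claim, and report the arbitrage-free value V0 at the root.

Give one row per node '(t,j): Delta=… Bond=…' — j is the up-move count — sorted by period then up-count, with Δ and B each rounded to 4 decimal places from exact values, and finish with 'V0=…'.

(0,0): Delta=-0.1380 Bond=48.4313
(1,0): Delta=-1.0000 Bond=116.9935
(1,1): Delta=0.1161 Bond=21.6612
(2,0): Delta=-1.0000 Bond=127.5229
(2,1): Delta=-1.0000 Bond=127.5229
(2,2): Delta=0.4452 Bond=-26.7709
(3,0): Delta=-1.0000 Bond=139.0000
(3,1): Delta=-1.0000 Bond=139.0000
(3,2): Delta=-1.0000 Bond=139.0000
(3,3): Delta=0.8712 Bond=-110.7223
V0=34.9095

Since d<R<u, set p* = (R−d)/(u−d) = 0.6735; price each node as the discounted p*-expectation of its children.
Payoff layer (t=4): V(4,0)=118.8151, V(4,1)=97.7354, V(4,2)=63.0650, V(4,3)=6.0412, V(4,4)=87.7478
  t=3,j=0: stock 43.0196 → up 53.7746 (V=97.7354), down 32.6949 (V=118.8151). Price 95.9804; hedge Δ=-1.0000, bond B=139.0000.
  t=3,j=1: stock 70.7560 → up 88.4450 (V=63.0650), down 53.7746 (V=97.7354). Price 68.2440; hedge Δ=-1.0000, bond B=139.0000.
  t=3,j=2: stock 116.3750 → up 145.4688 (V=6.0412), down 88.4450 (V=63.0650). Price 22.6250; hedge Δ=-1.0000, bond B=139.0000.
  t=3,j=3: stock 191.4062 → up 239.2578 (V=87.7478), down 145.4688 (V=6.0412). Price 56.0258; hedge Δ=0.8712, bond B=-110.7223.
  t=2,j=0: stock 56.6048 → up 70.7560 (V=68.2440), down 43.0196 (V=95.9804). Price 70.9181; hedge Δ=-1.0000, bond B=127.5229.
  t=2,j=1: stock 93.1000 → up 116.3750 (V=22.6250), down 70.7560 (V=68.2440). Price 34.4229; hedge Δ=-1.0000, bond B=127.5229.
  t=2,j=2: stock 153.1250 → up 191.4062 (V=56.0258), down 116.3750 (V=22.6250). Price 41.3940; hedge Δ=0.4452, bond B=-26.7709.
  t=1,j=0: stock 74.4800 → up 93.1000 (V=34.4229), down 56.6048 (V=70.9181). Price 42.5135; hedge Δ=-1.0000, bond B=116.9935.
  t=1,j=1: stock 122.5000 → up 153.1250 (V=41.3940), down 93.1000 (V=34.4229). Price 35.8878; hedge Δ=0.1161, bond B=21.6612.
  t=0,j=0: stock 98.0000 → up 122.5000 (V=35.8878), down 74.4800 (V=42.5135). Price 34.9095; hedge Δ=-0.1380, bond B=48.4313.
Each (Δ,B) replicates both successor values, so the strategy is self-financing and V0 is arbitrage-free.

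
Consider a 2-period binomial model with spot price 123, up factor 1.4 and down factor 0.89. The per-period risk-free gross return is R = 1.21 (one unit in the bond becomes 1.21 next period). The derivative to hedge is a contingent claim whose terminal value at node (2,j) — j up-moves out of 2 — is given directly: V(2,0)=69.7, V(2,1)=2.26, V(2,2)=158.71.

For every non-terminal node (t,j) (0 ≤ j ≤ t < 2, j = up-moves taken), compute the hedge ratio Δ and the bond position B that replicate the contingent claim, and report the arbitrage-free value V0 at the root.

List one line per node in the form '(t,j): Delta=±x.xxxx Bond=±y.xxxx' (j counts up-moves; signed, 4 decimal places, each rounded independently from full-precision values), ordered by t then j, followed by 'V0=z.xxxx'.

No-arbitrage ⇒ martingale measure with p* = (R−d)/(u−d) = 0.6275.
Payoff layer (t=2): V(2,0)=69.7000, V(2,1)=2.2600, V(2,2)=158.7100
  t=1,j=0: stock 109.4700 → up 153.2580 (V=2.2600), down 97.4283 (V=69.7000). Price 22.6320; hedge Δ=-1.2080, bond B=154.8673.
  t=1,j=1: stock 172.2000 → up 241.0800 (V=158.7100), down 153.2580 (V=2.2600). Price 82.9956; hedge Δ=1.7814, bond B=-223.7691.
  t=0,j=0: stock 123.0000 → up 172.2000 (V=82.9956), down 109.4700 (V=22.6320). Price 50.0060; hedge Δ=0.9623, bond B=-68.3541.
Self-financing check: at every node Δ·S+B equals the discounted successor values.

(0,0): Delta=0.9623 Bond=-68.3541
(1,0): Delta=-1.2080 Bond=154.8673
(1,1): Delta=1.7814 Bond=-223.7691
V0=50.0060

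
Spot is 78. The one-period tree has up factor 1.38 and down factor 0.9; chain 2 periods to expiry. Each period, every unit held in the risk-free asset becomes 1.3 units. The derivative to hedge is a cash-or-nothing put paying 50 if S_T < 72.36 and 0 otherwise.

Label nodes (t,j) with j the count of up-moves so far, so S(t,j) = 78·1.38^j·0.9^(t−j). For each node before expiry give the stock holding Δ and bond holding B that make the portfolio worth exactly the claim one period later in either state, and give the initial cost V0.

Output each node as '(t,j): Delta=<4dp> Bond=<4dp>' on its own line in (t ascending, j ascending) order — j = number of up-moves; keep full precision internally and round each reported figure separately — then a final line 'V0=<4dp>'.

(0,0): Delta=-0.1712 Bond=14.1765
(1,0): Delta=-1.4839 Bond=110.5769
(1,1): Delta=0.0000 Bond=0.0000
V0=0.8218

Risk-neutral probability p* = (R−d)/(u−d) = (1.3−0.9)/(1.38−0.9) = 0.8333.
Terminal values V(2,·): V(2,0)=50.0000, V(2,1)=0.0000, V(2,2)=0.0000
(1,0): S=70.2000. Δ = (V_up−V_dn)/(S_up−S_dn) = (0.0000−50.0000)/(96.8760−63.1800) = -1.4839. V = [p*·0.0000 + (1−p*)·50.0000]/1.3 = 6.4103. B = V − Δ·S = 110.5769.
(1,1): S=107.6400. Δ = (V_up−V_dn)/(S_up−S_dn) = (0.0000−0.0000)/(148.5432−96.8760) = 0.0000. V = [p*·0.0000 + (1−p*)·0.0000]/1.3 = 0.0000. B = V − Δ·S = 0.0000.
(0,0): S=78.0000. Δ = (V_up−V_dn)/(S_up−S_dn) = (0.0000−6.4103)/(107.6400−70.2000) = -0.1712. V = [p*·0.0000 + (1−p*)·6.4103]/1.3 = 0.8218. B = V − Δ·S = 14.1765.
The time-0 hedge costs 0.8218, which is the no-arbitrage price.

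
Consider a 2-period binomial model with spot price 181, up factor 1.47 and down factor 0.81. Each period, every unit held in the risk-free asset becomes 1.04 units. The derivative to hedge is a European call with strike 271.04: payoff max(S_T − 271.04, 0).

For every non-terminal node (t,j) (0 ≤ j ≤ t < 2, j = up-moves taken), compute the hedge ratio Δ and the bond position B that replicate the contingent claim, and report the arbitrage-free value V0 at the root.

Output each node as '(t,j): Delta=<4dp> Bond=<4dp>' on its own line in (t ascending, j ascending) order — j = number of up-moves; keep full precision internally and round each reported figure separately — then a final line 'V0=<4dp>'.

(0,0): Delta=0.3368 Bond=-47.4831
(1,0): Delta=0.0000 Bond=0.0000
(1,1): Delta=0.6838 Bond=-141.7062
V0=13.4829

The replicating-portfolio and risk-neutral prices coincide; use p* = (1.04−0.81)/(1.47−0.81) = 0.3485 for the latter.
Payoff layer (t=2): V(2,0)=0.0000, V(2,1)=0.0000, V(2,2)=120.0829
  t=1,j=0: stock 146.6100 → up 215.5167 (V=0.0000), down 118.7541 (V=0.0000). Price 0.0000; hedge Δ=0.0000, bond B=0.0000.
  t=1,j=1: stock 266.0700 → up 391.1229 (V=120.0829), down 215.5167 (V=0.0000). Price 40.2376; hedge Δ=0.6838, bond B=-141.7062.
  t=0,j=0: stock 181.0000 → up 266.0700 (V=40.2376), down 146.6100 (V=0.0000). Price 13.4829; hedge Δ=0.3368, bond B=-47.4831.
Root portfolio cost Δ·181+B reproduces V0=13.4829.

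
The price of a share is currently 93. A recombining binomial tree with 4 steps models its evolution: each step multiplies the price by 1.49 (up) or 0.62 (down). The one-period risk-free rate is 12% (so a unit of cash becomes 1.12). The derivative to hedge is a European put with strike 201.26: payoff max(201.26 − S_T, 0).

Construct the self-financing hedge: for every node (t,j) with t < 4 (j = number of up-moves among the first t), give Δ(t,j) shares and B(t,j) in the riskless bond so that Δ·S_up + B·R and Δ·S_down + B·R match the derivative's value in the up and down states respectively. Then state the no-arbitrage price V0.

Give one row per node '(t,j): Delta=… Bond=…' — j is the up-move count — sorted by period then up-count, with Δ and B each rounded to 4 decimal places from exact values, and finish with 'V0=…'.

(0,0): Delta=-0.5706 Bond=105.7993
(1,0): Delta=-1.0000 Bond=143.2529
(1,1): Delta=-0.4384 Bond=100.1745
(2,0): Delta=-1.0000 Bond=160.4432
(2,1): Delta=-1.0000 Bond=160.4432
(2,2): Delta=-0.2655 Bond=76.4920
(3,0): Delta=-1.0000 Bond=179.6964
(3,1): Delta=-1.0000 Bond=179.6964
(3,2): Delta=-1.0000 Bond=179.6964
(3,3): Delta=-0.0393 Bond=16.0922
V0=52.7311

The replicating-portfolio and risk-neutral prices coincide; use p* = (1.12−0.62)/(1.49−0.62) = 0.5747 for the latter.
Payoff layer (t=4): V(4,0)=187.5180, V(4,1)=168.2349, V(4,2)=121.8932, V(4,3)=10.5237, V(4,4)=0.0000
(3,0): S=22.1645. Δ = (V_up−V_dn)/(S_up−S_dn) = (168.2349−187.5180)/(33.0251−13.7420) = -1.0000. V = [p*·168.2349 + (1−p*)·187.5180]/1.12 = 157.5319. B = V − Δ·S = 179.6964.
(3,1): S=53.2663. Δ = (V_up−V_dn)/(S_up−S_dn) = (121.8932−168.2349)/(79.3668−33.0251) = -1.0000. V = [p*·121.8932 + (1−p*)·168.2349]/1.12 = 126.4301. B = V − Δ·S = 179.6964.
(3,2): S=128.0110. Δ = (V_up−V_dn)/(S_up−S_dn) = (10.5237−121.8932)/(190.7363−79.3668) = -1.0000. V = [p*·10.5237 + (1−p*)·121.8932]/1.12 = 51.6855. B = V − Δ·S = 179.6964.
(3,3): S=307.6393. Δ = (V_up−V_dn)/(S_up−S_dn) = (0.0000−10.5237)/(458.3825−190.7363) = -0.0393. V = [p*·0.0000 + (1−p*)·10.5237]/1.12 = 3.9961. B = V − Δ·S = 16.0922.
(2,0): S=35.7492. Δ = (V_up−V_dn)/(S_up−S_dn) = (126.4301−157.5319)/(53.2663−22.1645) = -1.0000. V = [p*·126.4301 + (1−p*)·157.5319]/1.12 = 124.6940. B = V − Δ·S = 160.4432.
(2,1): S=85.9134. Δ = (V_up−V_dn)/(S_up−S_dn) = (51.6855−126.4301)/(128.0110−53.2663) = -1.0000. V = [p*·51.6855 + (1−p*)·126.4301]/1.12 = 74.5298. B = V − Δ·S = 160.4432.
(2,2): S=206.4693. Δ = (V_up−V_dn)/(S_up−S_dn) = (3.9961−51.6855)/(307.6393−128.0110) = -0.2655. V = [p*·3.9961 + (1−p*)·51.6855]/1.12 = 21.6766. B = V − Δ·S = 76.4920.
(1,0): S=57.6600. Δ = (V_up−V_dn)/(S_up−S_dn) = (74.5298−124.6940)/(85.9134−35.7492) = -1.0000. V = [p*·74.5298 + (1−p*)·124.6940]/1.12 = 85.5929. B = V − Δ·S = 143.2529.
(1,1): S=138.5700. Δ = (V_up−V_dn)/(S_up−S_dn) = (21.6766−74.5298)/(206.4693−85.9134) = -0.4384. V = [p*·21.6766 + (1−p*)·74.5298]/1.12 = 39.4236. B = V − Δ·S = 100.1745.
(0,0): S=93.0000. Δ = (V_up−V_dn)/(S_up−S_dn) = (39.4236−85.5929)/(138.5700−57.6600) = -0.5706. V = [p*·39.4236 + (1−p*)·85.5929]/1.12 = 52.7311. B = V − Δ·S = 105.7993.
Each (Δ,B) replicates both successor values, so the strategy is self-financing and V0 is arbitrage-free.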